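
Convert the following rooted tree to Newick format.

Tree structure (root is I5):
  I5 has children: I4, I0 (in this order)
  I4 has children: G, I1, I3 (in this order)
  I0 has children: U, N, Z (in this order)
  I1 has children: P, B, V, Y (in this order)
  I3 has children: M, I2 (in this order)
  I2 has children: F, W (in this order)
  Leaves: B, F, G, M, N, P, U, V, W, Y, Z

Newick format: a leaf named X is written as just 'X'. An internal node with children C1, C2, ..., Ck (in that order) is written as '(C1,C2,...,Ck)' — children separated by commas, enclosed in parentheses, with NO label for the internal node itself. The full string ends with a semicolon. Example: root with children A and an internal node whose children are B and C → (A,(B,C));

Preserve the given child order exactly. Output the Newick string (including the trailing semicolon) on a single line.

internal I5 with children ['I4', 'I0']
  internal I4 with children ['G', 'I1', 'I3']
    leaf 'G' → 'G'
    internal I1 with children ['P', 'B', 'V', 'Y']
      leaf 'P' → 'P'
      leaf 'B' → 'B'
      leaf 'V' → 'V'
      leaf 'Y' → 'Y'
    → '(P,B,V,Y)'
    internal I3 with children ['M', 'I2']
      leaf 'M' → 'M'
      internal I2 with children ['F', 'W']
        leaf 'F' → 'F'
        leaf 'W' → 'W'
      → '(F,W)'
    → '(M,(F,W))'
  → '(G,(P,B,V,Y),(M,(F,W)))'
  internal I0 with children ['U', 'N', 'Z']
    leaf 'U' → 'U'
    leaf 'N' → 'N'
    leaf 'Z' → 'Z'
  → '(U,N,Z)'
→ '((G,(P,B,V,Y),(M,(F,W))),(U,N,Z))'
Final: ((G,(P,B,V,Y),(M,(F,W))),(U,N,Z));

Answer: ((G,(P,B,V,Y),(M,(F,W))),(U,N,Z));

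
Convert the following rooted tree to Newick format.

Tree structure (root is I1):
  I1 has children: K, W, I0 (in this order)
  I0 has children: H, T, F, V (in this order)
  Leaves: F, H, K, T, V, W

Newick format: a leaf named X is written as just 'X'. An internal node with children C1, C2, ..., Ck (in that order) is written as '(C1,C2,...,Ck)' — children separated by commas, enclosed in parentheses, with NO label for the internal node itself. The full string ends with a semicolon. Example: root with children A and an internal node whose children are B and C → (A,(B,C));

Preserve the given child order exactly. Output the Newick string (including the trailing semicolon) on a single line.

Answer: (K,W,(H,T,F,V));

Derivation:
internal I1 with children ['K', 'W', 'I0']
  leaf 'K' → 'K'
  leaf 'W' → 'W'
  internal I0 with children ['H', 'T', 'F', 'V']
    leaf 'H' → 'H'
    leaf 'T' → 'T'
    leaf 'F' → 'F'
    leaf 'V' → 'V'
  → '(H,T,F,V)'
→ '(K,W,(H,T,F,V))'
Final: (K,W,(H,T,F,V));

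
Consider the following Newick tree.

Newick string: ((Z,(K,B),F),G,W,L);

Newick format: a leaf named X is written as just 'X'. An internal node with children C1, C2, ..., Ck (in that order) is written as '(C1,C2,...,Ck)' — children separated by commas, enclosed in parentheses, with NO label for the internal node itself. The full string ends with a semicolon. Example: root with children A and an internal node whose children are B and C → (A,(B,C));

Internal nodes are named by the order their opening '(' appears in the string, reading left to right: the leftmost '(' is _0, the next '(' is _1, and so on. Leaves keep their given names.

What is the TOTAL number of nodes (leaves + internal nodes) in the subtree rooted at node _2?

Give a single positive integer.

Answer: 3

Derivation:
Newick: ((Z,(K,B),F),G,W,L);
Locate _2: it is the '(' at position 4 (the 3rd '(' reading left to right).
Query: subtree rooted at _2
_2: subtree_size = 1 + 2
  K: subtree_size = 1 + 0
  B: subtree_size = 1 + 0
Total subtree size of _2: 3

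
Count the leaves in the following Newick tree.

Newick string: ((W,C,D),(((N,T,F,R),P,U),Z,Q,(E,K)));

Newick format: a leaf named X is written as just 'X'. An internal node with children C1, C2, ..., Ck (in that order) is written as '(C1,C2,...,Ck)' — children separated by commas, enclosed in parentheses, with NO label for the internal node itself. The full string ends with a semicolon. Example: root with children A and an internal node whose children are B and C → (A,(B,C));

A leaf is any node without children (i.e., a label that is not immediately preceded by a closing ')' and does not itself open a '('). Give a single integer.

Newick: ((W,C,D),(((N,T,F,R),P,U),Z,Q,(E,K)));
Scan left-to-right; a leaf is any maximal label run not followed by '(':
  pos 2: leaf 'W' → count = 1
  pos 4: leaf 'C' → count = 2
  pos 6: leaf 'D' → count = 3
  pos 12: leaf 'N' → count = 4
  pos 14: leaf 'T' → count = 5
  pos 16: leaf 'F' → count = 6
  pos 18: leaf 'R' → count = 7
  pos 21: leaf 'P' → count = 8
  pos 23: leaf 'U' → count = 9
  pos 26: leaf 'Z' → count = 10
  pos 28: leaf 'Q' → count = 11
  pos 31: leaf 'E' → count = 12
  pos 33: leaf 'K' → count = 13
Total leaves: 13

Answer: 13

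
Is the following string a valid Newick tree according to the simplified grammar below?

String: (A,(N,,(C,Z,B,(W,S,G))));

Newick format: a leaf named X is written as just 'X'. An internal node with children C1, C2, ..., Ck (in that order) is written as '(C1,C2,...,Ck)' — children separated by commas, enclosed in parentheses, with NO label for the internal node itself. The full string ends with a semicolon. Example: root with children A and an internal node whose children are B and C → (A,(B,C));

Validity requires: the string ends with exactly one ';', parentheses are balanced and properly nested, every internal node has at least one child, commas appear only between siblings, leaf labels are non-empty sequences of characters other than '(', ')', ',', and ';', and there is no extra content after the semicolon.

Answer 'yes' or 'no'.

Answer: no

Derivation:
Input: (A,(N,,(C,Z,B,(W,S,G))));
Paren balance: 4 '(' vs 4 ')' OK
Ends with single ';': True
Full parse: FAILS (empty leaf label at pos 6)
Valid: False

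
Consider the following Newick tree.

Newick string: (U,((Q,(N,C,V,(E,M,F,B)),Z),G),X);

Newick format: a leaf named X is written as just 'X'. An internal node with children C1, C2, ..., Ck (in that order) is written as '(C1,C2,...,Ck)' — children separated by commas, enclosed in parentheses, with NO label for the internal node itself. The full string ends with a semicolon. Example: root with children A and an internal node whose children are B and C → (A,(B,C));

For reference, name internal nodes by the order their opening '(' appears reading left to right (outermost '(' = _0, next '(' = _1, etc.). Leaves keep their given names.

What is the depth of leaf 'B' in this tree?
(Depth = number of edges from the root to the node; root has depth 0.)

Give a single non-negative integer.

Newick: (U,((Q,(N,C,V,(E,M,F,B)),Z),G),X);
Naming internals by '(' encounter order: outermost '(' = _0, next = _1, ...
Query node: B
Path from root: _0 -> _1 -> _2 -> _3 -> _4 -> B
Depth of B: 5 (number of edges from root)

Answer: 5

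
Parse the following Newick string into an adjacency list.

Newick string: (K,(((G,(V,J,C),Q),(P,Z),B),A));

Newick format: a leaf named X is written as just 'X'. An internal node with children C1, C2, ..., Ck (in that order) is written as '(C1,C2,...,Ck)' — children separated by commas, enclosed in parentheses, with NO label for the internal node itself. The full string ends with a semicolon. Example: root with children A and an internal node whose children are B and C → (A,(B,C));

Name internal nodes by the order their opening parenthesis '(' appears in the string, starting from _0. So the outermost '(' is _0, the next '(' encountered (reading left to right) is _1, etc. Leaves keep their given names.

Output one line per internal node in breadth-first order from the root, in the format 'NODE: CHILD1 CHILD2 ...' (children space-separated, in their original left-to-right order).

Answer: _0: K _1
_1: _2 A
_2: _3 _5 B
_3: G _4 Q
_5: P Z
_4: V J C

Derivation:
Input: (K,(((G,(V,J,C),Q),(P,Z),B),A));
Scanning left-to-right, naming '(' by encounter order:
  pos 0: '(' -> open internal node _0 (depth 1)
  pos 3: '(' -> open internal node _1 (depth 2)
  pos 4: '(' -> open internal node _2 (depth 3)
  pos 5: '(' -> open internal node _3 (depth 4)
  pos 8: '(' -> open internal node _4 (depth 5)
  pos 14: ')' -> close internal node _4 (now at depth 4)
  pos 17: ')' -> close internal node _3 (now at depth 3)
  pos 19: '(' -> open internal node _5 (depth 4)
  pos 23: ')' -> close internal node _5 (now at depth 3)
  pos 26: ')' -> close internal node _2 (now at depth 2)
  pos 29: ')' -> close internal node _1 (now at depth 1)
  pos 30: ')' -> close internal node _0 (now at depth 0)
Total internal nodes: 6
BFS adjacency from root:
  _0: K _1
  _1: _2 A
  _2: _3 _5 B
  _3: G _4 Q
  _5: P Z
  _4: V J C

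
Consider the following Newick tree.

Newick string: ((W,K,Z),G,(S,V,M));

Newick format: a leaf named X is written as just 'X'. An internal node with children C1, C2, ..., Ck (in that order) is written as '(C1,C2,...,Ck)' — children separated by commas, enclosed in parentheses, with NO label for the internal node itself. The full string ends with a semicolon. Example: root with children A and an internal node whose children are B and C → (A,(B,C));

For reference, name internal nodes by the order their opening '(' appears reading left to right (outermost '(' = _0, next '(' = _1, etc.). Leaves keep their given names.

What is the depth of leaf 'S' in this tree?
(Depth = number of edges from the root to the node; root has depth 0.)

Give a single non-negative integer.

Newick: ((W,K,Z),G,(S,V,M));
Naming internals by '(' encounter order: outermost '(' = _0, next = _1, ...
Query node: S
Path from root: _0 -> _2 -> S
Depth of S: 2 (number of edges from root)

Answer: 2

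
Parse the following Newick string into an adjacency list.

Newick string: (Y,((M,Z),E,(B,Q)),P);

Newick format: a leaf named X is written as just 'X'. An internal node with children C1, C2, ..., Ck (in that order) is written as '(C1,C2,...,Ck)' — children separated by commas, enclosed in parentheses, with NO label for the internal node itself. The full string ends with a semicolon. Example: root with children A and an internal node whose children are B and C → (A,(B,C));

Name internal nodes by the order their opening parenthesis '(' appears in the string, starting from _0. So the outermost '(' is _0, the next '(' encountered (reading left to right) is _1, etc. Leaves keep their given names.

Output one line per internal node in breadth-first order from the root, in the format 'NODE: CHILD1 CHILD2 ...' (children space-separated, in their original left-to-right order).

Input: (Y,((M,Z),E,(B,Q)),P);
Scanning left-to-right, naming '(' by encounter order:
  pos 0: '(' -> open internal node _0 (depth 1)
  pos 3: '(' -> open internal node _1 (depth 2)
  pos 4: '(' -> open internal node _2 (depth 3)
  pos 8: ')' -> close internal node _2 (now at depth 2)
  pos 12: '(' -> open internal node _3 (depth 3)
  pos 16: ')' -> close internal node _3 (now at depth 2)
  pos 17: ')' -> close internal node _1 (now at depth 1)
  pos 20: ')' -> close internal node _0 (now at depth 0)
Total internal nodes: 4
BFS adjacency from root:
  _0: Y _1 P
  _1: _2 E _3
  _2: M Z
  _3: B Q

Answer: _0: Y _1 P
_1: _2 E _3
_2: M Z
_3: B Q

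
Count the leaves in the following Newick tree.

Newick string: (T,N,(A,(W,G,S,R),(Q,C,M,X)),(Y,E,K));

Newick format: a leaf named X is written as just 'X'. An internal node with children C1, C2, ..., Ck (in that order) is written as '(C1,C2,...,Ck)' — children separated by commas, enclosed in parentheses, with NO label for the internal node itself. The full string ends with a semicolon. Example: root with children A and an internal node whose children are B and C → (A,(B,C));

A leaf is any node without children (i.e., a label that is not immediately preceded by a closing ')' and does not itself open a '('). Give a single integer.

Answer: 14

Derivation:
Newick: (T,N,(A,(W,G,S,R),(Q,C,M,X)),(Y,E,K));
Scan left-to-right; a leaf is any maximal label run not followed by '(':
  pos 1: leaf 'T' → count = 1
  pos 3: leaf 'N' → count = 2
  pos 6: leaf 'A' → count = 3
  pos 9: leaf 'W' → count = 4
  pos 11: leaf 'G' → count = 5
  pos 13: leaf 'S' → count = 6
  pos 15: leaf 'R' → count = 7
  pos 19: leaf 'Q' → count = 8
  pos 21: leaf 'C' → count = 9
  pos 23: leaf 'M' → count = 10
  pos 25: leaf 'X' → count = 11
  pos 30: leaf 'Y' → count = 12
  pos 32: leaf 'E' → count = 13
  pos 34: leaf 'K' → count = 14
Total leaves: 14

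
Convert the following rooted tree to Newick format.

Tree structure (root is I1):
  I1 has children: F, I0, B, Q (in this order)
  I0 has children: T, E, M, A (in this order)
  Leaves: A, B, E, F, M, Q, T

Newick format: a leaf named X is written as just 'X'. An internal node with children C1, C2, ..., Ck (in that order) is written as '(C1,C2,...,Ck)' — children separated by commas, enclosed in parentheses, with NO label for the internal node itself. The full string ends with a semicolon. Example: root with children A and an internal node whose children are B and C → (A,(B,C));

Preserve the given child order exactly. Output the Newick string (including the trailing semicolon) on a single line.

Answer: (F,(T,E,M,A),B,Q);

Derivation:
internal I1 with children ['F', 'I0', 'B', 'Q']
  leaf 'F' → 'F'
  internal I0 with children ['T', 'E', 'M', 'A']
    leaf 'T' → 'T'
    leaf 'E' → 'E'
    leaf 'M' → 'M'
    leaf 'A' → 'A'
  → '(T,E,M,A)'
  leaf 'B' → 'B'
  leaf 'Q' → 'Q'
→ '(F,(T,E,M,A),B,Q)'
Final: (F,(T,E,M,A),B,Q);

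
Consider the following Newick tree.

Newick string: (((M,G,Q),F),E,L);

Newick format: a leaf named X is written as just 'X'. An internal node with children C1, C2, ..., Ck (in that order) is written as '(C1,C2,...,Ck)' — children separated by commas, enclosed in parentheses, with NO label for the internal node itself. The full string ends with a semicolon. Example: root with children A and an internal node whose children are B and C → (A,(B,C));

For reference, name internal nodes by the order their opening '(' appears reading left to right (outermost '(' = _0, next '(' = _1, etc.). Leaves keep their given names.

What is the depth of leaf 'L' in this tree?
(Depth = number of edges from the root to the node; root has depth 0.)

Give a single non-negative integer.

Answer: 1

Derivation:
Newick: (((M,G,Q),F),E,L);
Naming internals by '(' encounter order: outermost '(' = _0, next = _1, ...
Query node: L
Path from root: _0 -> L
Depth of L: 1 (number of edges from root)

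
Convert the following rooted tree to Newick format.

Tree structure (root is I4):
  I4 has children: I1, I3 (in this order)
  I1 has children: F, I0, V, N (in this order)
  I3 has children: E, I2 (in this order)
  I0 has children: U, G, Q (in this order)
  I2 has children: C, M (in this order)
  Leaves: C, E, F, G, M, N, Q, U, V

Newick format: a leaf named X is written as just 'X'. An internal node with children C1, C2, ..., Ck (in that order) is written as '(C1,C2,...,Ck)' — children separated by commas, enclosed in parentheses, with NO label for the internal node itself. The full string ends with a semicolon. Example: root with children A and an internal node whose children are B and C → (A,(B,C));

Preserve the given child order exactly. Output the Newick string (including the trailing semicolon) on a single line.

internal I4 with children ['I1', 'I3']
  internal I1 with children ['F', 'I0', 'V', 'N']
    leaf 'F' → 'F'
    internal I0 with children ['U', 'G', 'Q']
      leaf 'U' → 'U'
      leaf 'G' → 'G'
      leaf 'Q' → 'Q'
    → '(U,G,Q)'
    leaf 'V' → 'V'
    leaf 'N' → 'N'
  → '(F,(U,G,Q),V,N)'
  internal I3 with children ['E', 'I2']
    leaf 'E' → 'E'
    internal I2 with children ['C', 'M']
      leaf 'C' → 'C'
      leaf 'M' → 'M'
    → '(C,M)'
  → '(E,(C,M))'
→ '((F,(U,G,Q),V,N),(E,(C,M)))'
Final: ((F,(U,G,Q),V,N),(E,(C,M)));

Answer: ((F,(U,G,Q),V,N),(E,(C,M)));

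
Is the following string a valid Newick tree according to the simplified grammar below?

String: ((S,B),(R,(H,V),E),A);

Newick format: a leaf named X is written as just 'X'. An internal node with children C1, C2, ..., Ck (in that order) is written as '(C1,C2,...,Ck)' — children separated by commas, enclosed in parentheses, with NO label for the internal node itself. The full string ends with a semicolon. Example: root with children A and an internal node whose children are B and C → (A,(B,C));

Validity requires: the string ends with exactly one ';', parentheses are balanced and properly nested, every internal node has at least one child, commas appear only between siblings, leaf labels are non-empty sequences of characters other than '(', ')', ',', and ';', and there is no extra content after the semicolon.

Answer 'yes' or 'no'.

Input: ((S,B),(R,(H,V),E),A);
Paren balance: 4 '(' vs 4 ')' OK
Ends with single ';': True
Full parse: OK
Valid: True

Answer: yes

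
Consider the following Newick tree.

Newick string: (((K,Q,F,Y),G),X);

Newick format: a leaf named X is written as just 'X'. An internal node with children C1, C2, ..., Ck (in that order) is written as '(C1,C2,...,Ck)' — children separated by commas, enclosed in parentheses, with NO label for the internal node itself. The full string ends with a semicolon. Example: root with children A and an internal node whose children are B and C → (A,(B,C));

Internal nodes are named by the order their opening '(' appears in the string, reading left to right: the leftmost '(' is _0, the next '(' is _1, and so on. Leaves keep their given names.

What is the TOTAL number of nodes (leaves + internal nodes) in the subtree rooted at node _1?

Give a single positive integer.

Newick: (((K,Q,F,Y),G),X);
Locate _1: it is the '(' at position 1 (the 2nd '(' reading left to right).
Query: subtree rooted at _1
_1: subtree_size = 1 + 6
  _2: subtree_size = 1 + 4
    K: subtree_size = 1 + 0
    Q: subtree_size = 1 + 0
    F: subtree_size = 1 + 0
    Y: subtree_size = 1 + 0
  G: subtree_size = 1 + 0
Total subtree size of _1: 7

Answer: 7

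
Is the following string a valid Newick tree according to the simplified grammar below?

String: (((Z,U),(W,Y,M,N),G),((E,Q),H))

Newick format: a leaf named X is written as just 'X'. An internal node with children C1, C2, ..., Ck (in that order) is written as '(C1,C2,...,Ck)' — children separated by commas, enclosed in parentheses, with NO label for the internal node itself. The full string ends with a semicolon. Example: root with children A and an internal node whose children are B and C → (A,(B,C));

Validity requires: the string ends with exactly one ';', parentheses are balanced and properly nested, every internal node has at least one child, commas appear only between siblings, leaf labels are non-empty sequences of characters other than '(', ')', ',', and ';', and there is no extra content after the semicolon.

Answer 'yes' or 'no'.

Answer: no

Derivation:
Input: (((Z,U),(W,Y,M,N),G),((E,Q),H))
Paren balance: 6 '(' vs 6 ')' OK
Ends with single ';': False
Full parse: FAILS (must end with ;)
Valid: False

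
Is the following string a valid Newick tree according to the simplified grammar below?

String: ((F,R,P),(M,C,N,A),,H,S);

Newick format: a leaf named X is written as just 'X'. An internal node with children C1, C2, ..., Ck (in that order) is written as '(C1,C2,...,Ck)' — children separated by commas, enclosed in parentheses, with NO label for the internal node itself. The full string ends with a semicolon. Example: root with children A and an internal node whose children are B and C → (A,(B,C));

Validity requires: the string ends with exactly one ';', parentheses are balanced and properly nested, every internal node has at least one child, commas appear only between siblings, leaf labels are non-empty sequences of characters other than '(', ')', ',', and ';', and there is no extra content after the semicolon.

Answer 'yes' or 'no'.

Input: ((F,R,P),(M,C,N,A),,H,S);
Paren balance: 3 '(' vs 3 ')' OK
Ends with single ';': True
Full parse: FAILS (empty leaf label at pos 19)
Valid: False

Answer: no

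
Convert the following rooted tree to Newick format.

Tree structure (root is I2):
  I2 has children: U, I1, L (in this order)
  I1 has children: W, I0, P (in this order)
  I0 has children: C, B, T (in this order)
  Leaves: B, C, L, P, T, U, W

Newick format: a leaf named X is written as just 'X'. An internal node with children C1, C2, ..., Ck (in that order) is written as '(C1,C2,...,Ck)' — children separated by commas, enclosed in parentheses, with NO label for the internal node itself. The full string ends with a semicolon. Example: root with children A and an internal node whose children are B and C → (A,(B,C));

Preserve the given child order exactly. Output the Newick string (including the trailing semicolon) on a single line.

internal I2 with children ['U', 'I1', 'L']
  leaf 'U' → 'U'
  internal I1 with children ['W', 'I0', 'P']
    leaf 'W' → 'W'
    internal I0 with children ['C', 'B', 'T']
      leaf 'C' → 'C'
      leaf 'B' → 'B'
      leaf 'T' → 'T'
    → '(C,B,T)'
    leaf 'P' → 'P'
  → '(W,(C,B,T),P)'
  leaf 'L' → 'L'
→ '(U,(W,(C,B,T),P),L)'
Final: (U,(W,(C,B,T),P),L);

Answer: (U,(W,(C,B,T),P),L);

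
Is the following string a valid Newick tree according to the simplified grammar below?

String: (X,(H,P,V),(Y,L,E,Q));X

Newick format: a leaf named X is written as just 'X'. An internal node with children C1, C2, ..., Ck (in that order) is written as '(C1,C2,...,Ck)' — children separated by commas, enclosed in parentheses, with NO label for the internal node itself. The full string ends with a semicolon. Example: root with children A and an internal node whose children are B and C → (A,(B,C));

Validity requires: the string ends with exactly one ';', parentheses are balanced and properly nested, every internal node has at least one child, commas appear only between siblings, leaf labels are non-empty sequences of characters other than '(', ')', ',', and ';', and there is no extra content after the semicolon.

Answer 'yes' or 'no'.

Answer: no

Derivation:
Input: (X,(H,P,V),(Y,L,E,Q));X
Paren balance: 3 '(' vs 3 ')' OK
Ends with single ';': False
Full parse: FAILS (must end with ;)
Valid: False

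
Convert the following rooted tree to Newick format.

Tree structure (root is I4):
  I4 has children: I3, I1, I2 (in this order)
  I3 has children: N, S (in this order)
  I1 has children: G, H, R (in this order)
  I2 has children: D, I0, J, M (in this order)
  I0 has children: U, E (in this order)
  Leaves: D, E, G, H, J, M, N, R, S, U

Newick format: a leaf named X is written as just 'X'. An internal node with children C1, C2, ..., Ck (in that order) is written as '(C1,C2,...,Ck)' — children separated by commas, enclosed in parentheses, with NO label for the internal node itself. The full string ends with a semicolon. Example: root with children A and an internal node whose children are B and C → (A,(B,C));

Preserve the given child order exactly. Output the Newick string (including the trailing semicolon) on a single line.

Answer: ((N,S),(G,H,R),(D,(U,E),J,M));

Derivation:
internal I4 with children ['I3', 'I1', 'I2']
  internal I3 with children ['N', 'S']
    leaf 'N' → 'N'
    leaf 'S' → 'S'
  → '(N,S)'
  internal I1 with children ['G', 'H', 'R']
    leaf 'G' → 'G'
    leaf 'H' → 'H'
    leaf 'R' → 'R'
  → '(G,H,R)'
  internal I2 with children ['D', 'I0', 'J', 'M']
    leaf 'D' → 'D'
    internal I0 with children ['U', 'E']
      leaf 'U' → 'U'
      leaf 'E' → 'E'
    → '(U,E)'
    leaf 'J' → 'J'
    leaf 'M' → 'M'
  → '(D,(U,E),J,M)'
→ '((N,S),(G,H,R),(D,(U,E),J,M))'
Final: ((N,S),(G,H,R),(D,(U,E),J,M));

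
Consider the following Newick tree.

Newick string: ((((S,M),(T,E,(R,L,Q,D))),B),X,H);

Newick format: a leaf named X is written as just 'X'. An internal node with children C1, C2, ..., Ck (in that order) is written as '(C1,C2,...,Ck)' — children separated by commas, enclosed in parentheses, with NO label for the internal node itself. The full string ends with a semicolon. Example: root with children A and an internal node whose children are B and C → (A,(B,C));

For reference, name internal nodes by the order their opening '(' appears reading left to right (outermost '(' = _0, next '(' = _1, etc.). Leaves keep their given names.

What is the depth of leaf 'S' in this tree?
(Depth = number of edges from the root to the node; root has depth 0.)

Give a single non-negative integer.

Newick: ((((S,M),(T,E,(R,L,Q,D))),B),X,H);
Naming internals by '(' encounter order: outermost '(' = _0, next = _1, ...
Query node: S
Path from root: _0 -> _1 -> _2 -> _3 -> S
Depth of S: 4 (number of edges from root)

Answer: 4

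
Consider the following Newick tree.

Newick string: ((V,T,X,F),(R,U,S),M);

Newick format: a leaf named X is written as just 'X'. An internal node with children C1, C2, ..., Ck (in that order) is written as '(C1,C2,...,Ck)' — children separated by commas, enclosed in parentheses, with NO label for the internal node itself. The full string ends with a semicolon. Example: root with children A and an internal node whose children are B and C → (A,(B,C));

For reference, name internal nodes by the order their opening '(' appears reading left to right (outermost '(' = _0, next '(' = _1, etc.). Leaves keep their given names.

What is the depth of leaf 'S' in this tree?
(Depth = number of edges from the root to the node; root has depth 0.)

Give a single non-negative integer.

Answer: 2

Derivation:
Newick: ((V,T,X,F),(R,U,S),M);
Naming internals by '(' encounter order: outermost '(' = _0, next = _1, ...
Query node: S
Path from root: _0 -> _2 -> S
Depth of S: 2 (number of edges from root)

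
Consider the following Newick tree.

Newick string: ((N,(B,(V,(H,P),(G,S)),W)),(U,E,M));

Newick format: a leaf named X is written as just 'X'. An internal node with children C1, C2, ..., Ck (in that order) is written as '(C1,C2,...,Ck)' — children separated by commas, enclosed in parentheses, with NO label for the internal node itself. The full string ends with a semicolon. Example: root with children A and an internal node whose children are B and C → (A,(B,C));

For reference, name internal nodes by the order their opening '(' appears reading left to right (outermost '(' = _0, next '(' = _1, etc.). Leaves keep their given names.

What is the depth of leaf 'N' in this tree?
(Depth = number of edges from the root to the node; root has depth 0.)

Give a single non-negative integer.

Answer: 2

Derivation:
Newick: ((N,(B,(V,(H,P),(G,S)),W)),(U,E,M));
Naming internals by '(' encounter order: outermost '(' = _0, next = _1, ...
Query node: N
Path from root: _0 -> _1 -> N
Depth of N: 2 (number of edges from root)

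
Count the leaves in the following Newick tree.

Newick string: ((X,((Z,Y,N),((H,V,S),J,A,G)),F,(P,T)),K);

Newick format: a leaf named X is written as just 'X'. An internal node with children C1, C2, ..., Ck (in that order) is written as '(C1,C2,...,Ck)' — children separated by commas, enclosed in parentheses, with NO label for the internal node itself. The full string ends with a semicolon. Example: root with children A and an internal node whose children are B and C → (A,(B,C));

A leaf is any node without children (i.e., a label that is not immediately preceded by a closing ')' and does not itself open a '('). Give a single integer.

Answer: 14

Derivation:
Newick: ((X,((Z,Y,N),((H,V,S),J,A,G)),F,(P,T)),K);
Scan left-to-right; a leaf is any maximal label run not followed by '(':
  pos 2: leaf 'X' → count = 1
  pos 6: leaf 'Z' → count = 2
  pos 8: leaf 'Y' → count = 3
  pos 10: leaf 'N' → count = 4
  pos 15: leaf 'H' → count = 5
  pos 17: leaf 'V' → count = 6
  pos 19: leaf 'S' → count = 7
  pos 22: leaf 'J' → count = 8
  pos 24: leaf 'A' → count = 9
  pos 26: leaf 'G' → count = 10
  pos 30: leaf 'F' → count = 11
  pos 33: leaf 'P' → count = 12
  pos 35: leaf 'T' → count = 13
  pos 39: leaf 'K' → count = 14
Total leaves: 14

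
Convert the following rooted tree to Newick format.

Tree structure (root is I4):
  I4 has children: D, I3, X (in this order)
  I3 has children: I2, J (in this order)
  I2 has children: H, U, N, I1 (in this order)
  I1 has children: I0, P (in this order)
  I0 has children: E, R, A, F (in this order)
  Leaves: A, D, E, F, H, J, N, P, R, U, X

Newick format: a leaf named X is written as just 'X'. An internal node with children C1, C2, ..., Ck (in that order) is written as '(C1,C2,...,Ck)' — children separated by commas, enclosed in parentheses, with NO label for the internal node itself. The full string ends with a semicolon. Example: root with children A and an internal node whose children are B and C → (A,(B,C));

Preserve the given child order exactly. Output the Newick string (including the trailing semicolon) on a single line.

internal I4 with children ['D', 'I3', 'X']
  leaf 'D' → 'D'
  internal I3 with children ['I2', 'J']
    internal I2 with children ['H', 'U', 'N', 'I1']
      leaf 'H' → 'H'
      leaf 'U' → 'U'
      leaf 'N' → 'N'
      internal I1 with children ['I0', 'P']
        internal I0 with children ['E', 'R', 'A', 'F']
          leaf 'E' → 'E'
          leaf 'R' → 'R'
          leaf 'A' → 'A'
          leaf 'F' → 'F'
        → '(E,R,A,F)'
        leaf 'P' → 'P'
      → '((E,R,A,F),P)'
    → '(H,U,N,((E,R,A,F),P))'
    leaf 'J' → 'J'
  → '((H,U,N,((E,R,A,F),P)),J)'
  leaf 'X' → 'X'
→ '(D,((H,U,N,((E,R,A,F),P)),J),X)'
Final: (D,((H,U,N,((E,R,A,F),P)),J),X);

Answer: (D,((H,U,N,((E,R,A,F),P)),J),X);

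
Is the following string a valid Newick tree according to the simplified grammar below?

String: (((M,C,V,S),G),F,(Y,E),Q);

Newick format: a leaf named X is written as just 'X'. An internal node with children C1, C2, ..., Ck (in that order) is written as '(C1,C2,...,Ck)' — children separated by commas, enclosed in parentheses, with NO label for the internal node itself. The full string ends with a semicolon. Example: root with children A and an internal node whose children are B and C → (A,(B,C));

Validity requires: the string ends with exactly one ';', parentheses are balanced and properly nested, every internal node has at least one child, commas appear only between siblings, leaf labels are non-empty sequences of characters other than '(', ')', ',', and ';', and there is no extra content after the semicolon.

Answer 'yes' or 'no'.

Answer: yes

Derivation:
Input: (((M,C,V,S),G),F,(Y,E),Q);
Paren balance: 4 '(' vs 4 ')' OK
Ends with single ';': True
Full parse: OK
Valid: True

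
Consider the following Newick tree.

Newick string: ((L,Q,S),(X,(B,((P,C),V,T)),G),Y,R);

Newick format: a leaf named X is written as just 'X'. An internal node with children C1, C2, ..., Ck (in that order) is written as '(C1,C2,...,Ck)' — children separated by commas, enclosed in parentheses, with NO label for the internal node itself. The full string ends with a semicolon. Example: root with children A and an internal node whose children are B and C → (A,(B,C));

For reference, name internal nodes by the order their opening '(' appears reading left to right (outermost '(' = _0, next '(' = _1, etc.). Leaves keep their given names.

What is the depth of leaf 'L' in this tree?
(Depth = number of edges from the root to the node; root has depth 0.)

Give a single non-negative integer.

Answer: 2

Derivation:
Newick: ((L,Q,S),(X,(B,((P,C),V,T)),G),Y,R);
Naming internals by '(' encounter order: outermost '(' = _0, next = _1, ...
Query node: L
Path from root: _0 -> _1 -> L
Depth of L: 2 (number of edges from root)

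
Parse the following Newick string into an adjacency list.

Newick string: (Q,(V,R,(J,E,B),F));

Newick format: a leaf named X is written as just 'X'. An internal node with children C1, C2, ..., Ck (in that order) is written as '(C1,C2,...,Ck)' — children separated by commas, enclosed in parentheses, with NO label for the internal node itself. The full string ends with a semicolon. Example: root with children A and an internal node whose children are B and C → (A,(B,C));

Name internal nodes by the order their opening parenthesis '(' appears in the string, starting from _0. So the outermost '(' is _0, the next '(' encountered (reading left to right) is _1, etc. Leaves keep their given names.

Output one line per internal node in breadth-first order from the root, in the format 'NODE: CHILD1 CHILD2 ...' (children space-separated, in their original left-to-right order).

Answer: _0: Q _1
_1: V R _2 F
_2: J E B

Derivation:
Input: (Q,(V,R,(J,E,B),F));
Scanning left-to-right, naming '(' by encounter order:
  pos 0: '(' -> open internal node _0 (depth 1)
  pos 3: '(' -> open internal node _1 (depth 2)
  pos 8: '(' -> open internal node _2 (depth 3)
  pos 14: ')' -> close internal node _2 (now at depth 2)
  pos 17: ')' -> close internal node _1 (now at depth 1)
  pos 18: ')' -> close internal node _0 (now at depth 0)
Total internal nodes: 3
BFS adjacency from root:
  _0: Q _1
  _1: V R _2 F
  _2: J E B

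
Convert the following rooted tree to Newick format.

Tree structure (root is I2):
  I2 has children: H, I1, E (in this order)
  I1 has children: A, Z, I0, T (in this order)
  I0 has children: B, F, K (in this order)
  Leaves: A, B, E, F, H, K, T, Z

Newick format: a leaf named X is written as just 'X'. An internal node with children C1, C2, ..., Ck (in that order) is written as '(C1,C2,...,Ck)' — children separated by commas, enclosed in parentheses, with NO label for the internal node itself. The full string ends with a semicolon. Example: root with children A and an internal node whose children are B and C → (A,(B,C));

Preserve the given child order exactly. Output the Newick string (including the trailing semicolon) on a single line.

Answer: (H,(A,Z,(B,F,K),T),E);

Derivation:
internal I2 with children ['H', 'I1', 'E']
  leaf 'H' → 'H'
  internal I1 with children ['A', 'Z', 'I0', 'T']
    leaf 'A' → 'A'
    leaf 'Z' → 'Z'
    internal I0 with children ['B', 'F', 'K']
      leaf 'B' → 'B'
      leaf 'F' → 'F'
      leaf 'K' → 'K'
    → '(B,F,K)'
    leaf 'T' → 'T'
  → '(A,Z,(B,F,K),T)'
  leaf 'E' → 'E'
→ '(H,(A,Z,(B,F,K),T),E)'
Final: (H,(A,Z,(B,F,K),T),E);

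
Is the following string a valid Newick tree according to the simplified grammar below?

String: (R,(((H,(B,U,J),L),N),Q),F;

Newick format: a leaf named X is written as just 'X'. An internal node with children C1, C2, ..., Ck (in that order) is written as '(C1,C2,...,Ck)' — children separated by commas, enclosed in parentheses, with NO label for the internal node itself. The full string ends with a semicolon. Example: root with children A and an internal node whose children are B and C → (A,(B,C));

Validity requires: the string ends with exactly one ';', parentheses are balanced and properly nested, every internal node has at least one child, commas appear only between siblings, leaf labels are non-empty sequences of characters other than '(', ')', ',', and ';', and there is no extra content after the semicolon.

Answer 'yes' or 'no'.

Answer: no

Derivation:
Input: (R,(((H,(B,U,J),L),N),Q),F;
Paren balance: 5 '(' vs 4 ')' MISMATCH
Ends with single ';': True
Full parse: FAILS (expected , or ) at pos 26)
Valid: False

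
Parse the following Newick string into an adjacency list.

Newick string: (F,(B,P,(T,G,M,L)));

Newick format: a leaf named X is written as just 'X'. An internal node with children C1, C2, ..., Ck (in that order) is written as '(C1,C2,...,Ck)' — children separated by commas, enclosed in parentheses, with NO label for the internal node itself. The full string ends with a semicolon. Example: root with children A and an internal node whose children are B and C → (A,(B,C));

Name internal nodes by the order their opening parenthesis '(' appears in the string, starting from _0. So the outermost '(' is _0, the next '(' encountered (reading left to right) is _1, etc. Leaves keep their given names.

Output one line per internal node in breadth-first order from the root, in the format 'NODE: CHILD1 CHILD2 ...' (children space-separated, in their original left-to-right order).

Input: (F,(B,P,(T,G,M,L)));
Scanning left-to-right, naming '(' by encounter order:
  pos 0: '(' -> open internal node _0 (depth 1)
  pos 3: '(' -> open internal node _1 (depth 2)
  pos 8: '(' -> open internal node _2 (depth 3)
  pos 16: ')' -> close internal node _2 (now at depth 2)
  pos 17: ')' -> close internal node _1 (now at depth 1)
  pos 18: ')' -> close internal node _0 (now at depth 0)
Total internal nodes: 3
BFS adjacency from root:
  _0: F _1
  _1: B P _2
  _2: T G M L

Answer: _0: F _1
_1: B P _2
_2: T G M L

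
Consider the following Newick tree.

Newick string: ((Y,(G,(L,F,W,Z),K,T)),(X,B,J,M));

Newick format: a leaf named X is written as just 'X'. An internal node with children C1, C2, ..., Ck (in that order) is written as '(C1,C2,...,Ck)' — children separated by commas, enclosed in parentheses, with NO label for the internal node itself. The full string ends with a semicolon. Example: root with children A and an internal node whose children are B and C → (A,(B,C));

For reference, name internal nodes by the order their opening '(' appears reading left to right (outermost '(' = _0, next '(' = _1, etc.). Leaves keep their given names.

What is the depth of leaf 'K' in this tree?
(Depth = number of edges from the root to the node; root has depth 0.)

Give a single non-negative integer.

Newick: ((Y,(G,(L,F,W,Z),K,T)),(X,B,J,M));
Naming internals by '(' encounter order: outermost '(' = _0, next = _1, ...
Query node: K
Path from root: _0 -> _1 -> _2 -> K
Depth of K: 3 (number of edges from root)

Answer: 3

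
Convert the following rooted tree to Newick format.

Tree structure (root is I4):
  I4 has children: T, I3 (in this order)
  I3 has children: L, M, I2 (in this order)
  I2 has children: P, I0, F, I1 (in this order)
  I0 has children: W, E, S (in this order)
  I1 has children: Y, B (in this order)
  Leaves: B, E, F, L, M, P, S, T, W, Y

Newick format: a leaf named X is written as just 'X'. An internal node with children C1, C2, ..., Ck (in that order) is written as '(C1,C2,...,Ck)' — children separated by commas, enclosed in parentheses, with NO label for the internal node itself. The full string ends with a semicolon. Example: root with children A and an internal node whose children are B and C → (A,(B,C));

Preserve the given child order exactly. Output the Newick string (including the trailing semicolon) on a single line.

internal I4 with children ['T', 'I3']
  leaf 'T' → 'T'
  internal I3 with children ['L', 'M', 'I2']
    leaf 'L' → 'L'
    leaf 'M' → 'M'
    internal I2 with children ['P', 'I0', 'F', 'I1']
      leaf 'P' → 'P'
      internal I0 with children ['W', 'E', 'S']
        leaf 'W' → 'W'
        leaf 'E' → 'E'
        leaf 'S' → 'S'
      → '(W,E,S)'
      leaf 'F' → 'F'
      internal I1 with children ['Y', 'B']
        leaf 'Y' → 'Y'
        leaf 'B' → 'B'
      → '(Y,B)'
    → '(P,(W,E,S),F,(Y,B))'
  → '(L,M,(P,(W,E,S),F,(Y,B)))'
→ '(T,(L,M,(P,(W,E,S),F,(Y,B))))'
Final: (T,(L,M,(P,(W,E,S),F,(Y,B))));

Answer: (T,(L,M,(P,(W,E,S),F,(Y,B))));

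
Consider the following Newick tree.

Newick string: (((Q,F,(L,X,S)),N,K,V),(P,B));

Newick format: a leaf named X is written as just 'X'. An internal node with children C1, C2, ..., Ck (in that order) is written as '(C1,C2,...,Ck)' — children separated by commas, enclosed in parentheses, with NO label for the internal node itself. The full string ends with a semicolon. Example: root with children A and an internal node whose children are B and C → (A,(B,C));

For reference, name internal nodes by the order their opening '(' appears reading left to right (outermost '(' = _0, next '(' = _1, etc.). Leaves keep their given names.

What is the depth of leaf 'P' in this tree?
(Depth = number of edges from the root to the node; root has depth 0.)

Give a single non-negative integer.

Answer: 2

Derivation:
Newick: (((Q,F,(L,X,S)),N,K,V),(P,B));
Naming internals by '(' encounter order: outermost '(' = _0, next = _1, ...
Query node: P
Path from root: _0 -> _4 -> P
Depth of P: 2 (number of edges from root)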